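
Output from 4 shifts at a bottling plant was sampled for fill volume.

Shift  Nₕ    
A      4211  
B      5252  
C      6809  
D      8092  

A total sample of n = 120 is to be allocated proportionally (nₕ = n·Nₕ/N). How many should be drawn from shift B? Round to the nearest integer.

Share of shift B = 5252/24364 = 0.21556.
Allocate 120 × 0.21556 = 25.868... → 26.

26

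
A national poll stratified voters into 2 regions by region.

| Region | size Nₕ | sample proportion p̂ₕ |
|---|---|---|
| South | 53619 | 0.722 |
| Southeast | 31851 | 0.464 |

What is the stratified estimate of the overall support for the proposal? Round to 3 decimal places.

N = 53619 + 31851 = 85470.
Overall proportion = Σ (Nₕ/N)·p̂ₕ.
Σ Nₕp̂ₕ = 38712.918 + 14778.864 = 53491.782.
53491.782 / 85470 = 0.62585... → 0.626.

0.626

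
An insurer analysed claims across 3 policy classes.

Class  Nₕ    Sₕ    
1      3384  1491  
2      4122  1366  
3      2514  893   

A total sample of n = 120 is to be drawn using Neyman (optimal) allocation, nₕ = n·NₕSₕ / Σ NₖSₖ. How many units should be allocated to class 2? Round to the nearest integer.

1: NₕSₕ = 3384·1491 = 5045544
2: NₕSₕ = 4122·1366 = 5630652
3: NₕSₕ = 2514·893 = 2245002
Σ NₕSₕ = 12921198.
n_2 = 120·5630652/12921198 = 52.292... → 52.

52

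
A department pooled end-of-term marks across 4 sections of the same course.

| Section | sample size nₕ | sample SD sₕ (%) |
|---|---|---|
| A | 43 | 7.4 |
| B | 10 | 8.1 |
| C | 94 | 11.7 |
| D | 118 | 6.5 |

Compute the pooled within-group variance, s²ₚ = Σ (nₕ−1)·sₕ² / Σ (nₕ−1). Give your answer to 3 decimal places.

78.791

Degrees of freedom: 42 + 9 + 93 + 117 = 261.
Σ(nₕ−1)sₕ² = 42·54.76 + 9·65.61 + 93·136.89 + 117·42.25 = 20564.43.
s²ₚ = 20564.43 / 261 = 78.79092... → 78.791.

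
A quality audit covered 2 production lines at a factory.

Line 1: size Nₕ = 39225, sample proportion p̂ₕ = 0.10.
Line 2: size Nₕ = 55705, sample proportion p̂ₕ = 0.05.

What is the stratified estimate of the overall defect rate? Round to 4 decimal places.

N = 39225 + 55705 = 94930.
Overall proportion = Σ (Nₕ/N)·p̂ₕ.
Σ Nₕp̂ₕ = 3922.5 + 2785.25 = 6707.75.
6707.75 / 94930 = 0.070660... → 0.0707.

0.0707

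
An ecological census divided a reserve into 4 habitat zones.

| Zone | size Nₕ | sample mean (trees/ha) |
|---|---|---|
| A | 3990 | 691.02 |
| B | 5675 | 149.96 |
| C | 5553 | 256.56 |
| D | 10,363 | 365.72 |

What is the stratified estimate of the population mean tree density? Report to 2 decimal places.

N = 25581; weights Wₕ = Nₕ/N = (0.1560, 0.2218, 0.2171, 0.4051).
x̄_st = Σ Wₕ·x̄ₕ = 0.1560·691.02 + 0.2218·149.96 + 0.2171·256.56 + 0.4051·365.72 ≈ 344.8977...
→ 344.90.

344.90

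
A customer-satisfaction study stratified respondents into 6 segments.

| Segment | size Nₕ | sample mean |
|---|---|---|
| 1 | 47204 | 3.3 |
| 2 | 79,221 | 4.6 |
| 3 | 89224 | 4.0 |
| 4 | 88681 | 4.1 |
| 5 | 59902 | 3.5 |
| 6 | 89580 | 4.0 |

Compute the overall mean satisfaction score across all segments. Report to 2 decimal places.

x̄_st = (Σ Nₕx̄ₕ) / (Σ Nₕ) = (47204·3.3 + 79221·4.6 + 89224·4.0 + 88681·4.1 + 59902·3.5 + 89580·4.0) / 453812
= 1808654.9 / 453812 = 3.9855... → 3.99.

3.99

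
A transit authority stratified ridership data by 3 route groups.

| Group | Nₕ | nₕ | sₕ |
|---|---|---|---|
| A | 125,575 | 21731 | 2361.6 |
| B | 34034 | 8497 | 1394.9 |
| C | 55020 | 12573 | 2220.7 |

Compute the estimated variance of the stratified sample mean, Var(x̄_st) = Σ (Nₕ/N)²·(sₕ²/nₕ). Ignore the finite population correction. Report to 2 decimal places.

N = 214629. Term for each stratum: Wₕ²sₕ²/nₕ.
Var(x̄_st) = 87.85420 + 5.75797 + 25.77539 = 119.38757 → 119.39.

119.39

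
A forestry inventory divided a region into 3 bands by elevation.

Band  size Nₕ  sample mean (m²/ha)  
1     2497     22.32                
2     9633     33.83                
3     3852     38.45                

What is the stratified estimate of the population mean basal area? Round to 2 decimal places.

33.15

N = 15982; weights Wₕ = Nₕ/N = (0.1562, 0.6027, 0.2410).
x̄_st = Σ Wₕ·x̄ₕ = 0.1562·22.32 + 0.6027·33.83 + 0.2410·38.45 ≈ 33.1452...
→ 33.15.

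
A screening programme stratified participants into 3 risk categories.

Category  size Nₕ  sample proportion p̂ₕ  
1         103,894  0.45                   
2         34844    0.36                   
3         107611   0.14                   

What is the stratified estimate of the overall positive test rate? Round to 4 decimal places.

0.3019

Wₕ = Nₕ/N with N = 246349: 0.4217, 0.1414, 0.4368.
p̂_st = 0.4217·0.45 + 0.1414·0.36 + 0.4368·0.14 ≈ 0.301855... → 0.3019.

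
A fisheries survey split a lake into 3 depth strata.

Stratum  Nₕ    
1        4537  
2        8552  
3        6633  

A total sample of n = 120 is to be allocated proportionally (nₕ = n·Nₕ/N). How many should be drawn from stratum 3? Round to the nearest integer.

Share of stratum 3 = 6633/19722 = 0.33632.
Allocate 120 × 0.33632 = 40.359... → 40.

40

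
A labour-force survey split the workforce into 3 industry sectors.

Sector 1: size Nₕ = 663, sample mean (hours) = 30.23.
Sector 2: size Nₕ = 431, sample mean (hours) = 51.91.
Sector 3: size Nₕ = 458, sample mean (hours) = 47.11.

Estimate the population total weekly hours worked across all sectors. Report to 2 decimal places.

63992.08

Population total = Σ Nₕ·x̄ₕ (each stratum's size times its mean).
663·30.23 + 431·51.91 + 458·47.11 = 20042.49 + 22373.21 + 21576.38 = 63992.08.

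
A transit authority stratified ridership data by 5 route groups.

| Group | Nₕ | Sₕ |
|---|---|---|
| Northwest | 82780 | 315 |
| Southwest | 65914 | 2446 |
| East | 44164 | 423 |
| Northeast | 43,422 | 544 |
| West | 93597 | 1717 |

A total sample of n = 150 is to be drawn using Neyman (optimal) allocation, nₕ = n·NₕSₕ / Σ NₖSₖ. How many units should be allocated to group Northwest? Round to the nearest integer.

Northwest: NₕSₕ = 82780·315 = 26075700
Southwest: NₕSₕ = 65914·2446 = 161225644
East: NₕSₕ = 44164·423 = 18681372
Northeast: NₕSₕ = 43422·544 = 23621568
West: NₕSₕ = 93597·1717 = 160706049
Σ NₕSₕ = 390310333.
n_Northwest = 150·26075700/390310333 = 10.021... → 10.

10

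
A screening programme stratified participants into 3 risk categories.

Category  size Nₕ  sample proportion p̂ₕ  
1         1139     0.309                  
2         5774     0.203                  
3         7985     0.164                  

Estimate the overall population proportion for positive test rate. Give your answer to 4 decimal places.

0.1902

Wₕ = Nₕ/N with N = 14898: 0.0765, 0.3876, 0.5360.
p̂_st = 0.0765·0.309 + 0.3876·0.203 + 0.5360·0.164 ≈ 0.190201... → 0.1902.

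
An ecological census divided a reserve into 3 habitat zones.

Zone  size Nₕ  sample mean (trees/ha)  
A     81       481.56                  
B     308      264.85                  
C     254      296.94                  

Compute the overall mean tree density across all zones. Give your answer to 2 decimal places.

304.83

x̄_st = (Σ Nₕx̄ₕ) / (Σ Nₕ) = (81·481.56 + 308·264.85 + 254·296.94) / 643
= 196002.92 / 643 = 304.8257... → 304.83.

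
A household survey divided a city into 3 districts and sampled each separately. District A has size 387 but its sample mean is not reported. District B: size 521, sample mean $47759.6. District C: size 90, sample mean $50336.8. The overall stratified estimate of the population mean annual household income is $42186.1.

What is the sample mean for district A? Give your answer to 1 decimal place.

Σ Nₕx̄ₕ = N·μ, so 387·x̄_A = 998·42186.1 − (521·47759.6 + 90·50336.8).
= 42101727.8 − 29413063.6 = 12688664.2.
x̄_A = 12688664.2 / 387 = 32787.246... → 32787.2.

32787.2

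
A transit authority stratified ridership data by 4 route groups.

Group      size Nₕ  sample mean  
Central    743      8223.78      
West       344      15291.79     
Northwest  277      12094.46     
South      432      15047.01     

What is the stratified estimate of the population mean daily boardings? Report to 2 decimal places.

11815.77

x̄_st = (Σ Nₕx̄ₕ) / (Σ Nₕ) = (743·8223.78 + 344·15291.79 + 277·12094.46 + 432·15047.01) / 1796
= 21221118.04 / 1796 = 11815.7673... → 11815.77.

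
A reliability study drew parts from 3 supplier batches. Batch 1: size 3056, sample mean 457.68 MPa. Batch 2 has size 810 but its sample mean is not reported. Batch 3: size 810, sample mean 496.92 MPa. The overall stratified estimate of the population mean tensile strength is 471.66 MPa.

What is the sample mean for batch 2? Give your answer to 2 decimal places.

499.14

N = 3056 + 810 + 810 = 4676.
Overall total = μ·N = 471.66·4676 = 2205482.16.
Subtract the known strata: 3056·457.68 + 810·496.92 = 1801175.28.
Remaining total for batch 2: 2205482.16 − 1801175.28 = 404306.88.
Divide by its size: 404306.88 / 810 = 499.1443... → 499.14.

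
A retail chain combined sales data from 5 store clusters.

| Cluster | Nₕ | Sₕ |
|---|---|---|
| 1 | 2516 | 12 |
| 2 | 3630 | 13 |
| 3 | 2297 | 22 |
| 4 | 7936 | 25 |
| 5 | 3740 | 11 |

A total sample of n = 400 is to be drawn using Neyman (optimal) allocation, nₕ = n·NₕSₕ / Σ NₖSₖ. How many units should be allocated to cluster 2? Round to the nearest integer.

51

1: NₕSₕ = 2516·12 = 30192
2: NₕSₕ = 3630·13 = 47190
3: NₕSₕ = 2297·22 = 50534
4: NₕSₕ = 7936·25 = 198400
5: NₕSₕ = 3740·11 = 41140
Σ NₕSₕ = 367456.
n_2 = 400·47190/367456 = 51.369... → 51.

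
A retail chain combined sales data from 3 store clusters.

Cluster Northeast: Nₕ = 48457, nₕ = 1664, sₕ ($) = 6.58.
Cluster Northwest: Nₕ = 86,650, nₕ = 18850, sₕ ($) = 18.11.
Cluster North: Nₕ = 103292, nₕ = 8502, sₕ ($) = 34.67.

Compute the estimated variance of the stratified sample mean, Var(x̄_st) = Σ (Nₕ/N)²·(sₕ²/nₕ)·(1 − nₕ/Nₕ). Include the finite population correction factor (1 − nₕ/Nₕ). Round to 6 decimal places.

0.027193

N = 238399. Term for each stratum: Wₕ²sₕ²/nₕ·(1−nₕ/Nₕ).
Var(x̄_st) = 0.001038071 + 0.001798519 + 0.024356054 = 0.027192644 → 0.027193.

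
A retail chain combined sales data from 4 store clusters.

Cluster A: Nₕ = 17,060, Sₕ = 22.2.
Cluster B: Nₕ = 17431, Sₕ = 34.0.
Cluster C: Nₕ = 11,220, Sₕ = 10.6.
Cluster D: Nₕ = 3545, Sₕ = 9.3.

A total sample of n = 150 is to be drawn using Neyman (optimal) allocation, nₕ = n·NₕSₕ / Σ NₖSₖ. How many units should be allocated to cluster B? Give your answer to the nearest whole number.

79

A: NₕSₕ = 17060·22.2 = 378732
B: NₕSₕ = 17431·34.0 = 592654
C: NₕSₕ = 11220·10.6 = 118932
D: NₕSₕ = 3545·9.3 = 32968.5
Σ NₕSₕ = 1123286.5.
n_B = 150·592654/1123286.5 = 79.141... → 79.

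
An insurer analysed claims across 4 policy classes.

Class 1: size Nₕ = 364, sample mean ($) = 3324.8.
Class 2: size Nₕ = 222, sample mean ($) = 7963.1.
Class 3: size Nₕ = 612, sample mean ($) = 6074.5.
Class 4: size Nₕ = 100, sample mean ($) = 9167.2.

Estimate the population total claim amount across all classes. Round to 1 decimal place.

7612349.4

Population total = Σ Nₕ·x̄ₕ (each stratum's size times its mean).
364·3324.8 + 222·7963.1 + 612·6074.5 + 100·9167.2 = 1210227.2 + 1767808.2 + 3717594 + 916720 = 7612349.4.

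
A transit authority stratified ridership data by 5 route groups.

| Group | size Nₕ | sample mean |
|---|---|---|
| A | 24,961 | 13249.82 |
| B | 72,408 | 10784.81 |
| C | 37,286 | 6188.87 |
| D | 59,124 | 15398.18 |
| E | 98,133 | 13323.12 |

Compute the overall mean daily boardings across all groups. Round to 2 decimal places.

12196.26

x̄_st = (Σ Nₕx̄ₕ) / (Σ Nₕ) = (24961·13249.82 + 72408·10784.81 + 37286·6188.87 + 59124·15398.18 + 98133·13323.12) / 291912
= 3560233215.6 / 291912 = 12196.2551... → 12196.26.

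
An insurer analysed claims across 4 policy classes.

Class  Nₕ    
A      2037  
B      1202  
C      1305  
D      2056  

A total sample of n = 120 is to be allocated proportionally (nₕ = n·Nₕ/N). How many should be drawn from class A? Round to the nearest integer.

37

N = 2037 + 1202 + 1305 + 2056 = 6600.
n_A = 120·2037/6600 = 37.036... → 37.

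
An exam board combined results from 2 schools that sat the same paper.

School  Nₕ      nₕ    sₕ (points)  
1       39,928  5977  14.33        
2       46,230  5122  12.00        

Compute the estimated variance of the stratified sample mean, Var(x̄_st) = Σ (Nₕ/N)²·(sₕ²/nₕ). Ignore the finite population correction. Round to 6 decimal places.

0.015473

N = 86158; Wₕ = Nₕ/N.
school 1: (39928/86158)²·14.33²/5977 = 0.007378584
school 2: (46230/86158)²·12.00²/5122 = 0.008094304
Sum = 0.015472887 → 0.015473.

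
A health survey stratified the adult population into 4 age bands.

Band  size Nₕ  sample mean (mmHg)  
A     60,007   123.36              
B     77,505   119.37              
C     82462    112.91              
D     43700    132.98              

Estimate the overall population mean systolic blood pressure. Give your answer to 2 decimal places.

N = 60007 + 77505 + 82462 + 43700 = 263674.
Overall mean = Σ (Nₕ/N)·x̄ₕ — weight by population share, not a simple average.
Σ Nₕx̄ₕ = 60007·123.36 + 77505·119.37 + 82462·112.91 + 43700·132.98 = 7402463.52 + 9251771.85 + 9310784.42 + 5811226 = 31776245.79.
Divide by N: 31776245.79 / 263674 = 120.5134... → 120.51.

120.51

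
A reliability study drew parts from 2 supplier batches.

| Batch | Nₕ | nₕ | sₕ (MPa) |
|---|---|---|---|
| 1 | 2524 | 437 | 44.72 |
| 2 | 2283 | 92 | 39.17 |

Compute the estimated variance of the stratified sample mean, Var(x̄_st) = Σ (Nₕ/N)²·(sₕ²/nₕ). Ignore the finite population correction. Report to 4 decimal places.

N = 4807. Term for each stratum: Wₕ²sₕ²/nₕ.
Var(x̄_st) = 1.2616899 + 3.7616891 = 5.0233789 → 5.0234.

5.0234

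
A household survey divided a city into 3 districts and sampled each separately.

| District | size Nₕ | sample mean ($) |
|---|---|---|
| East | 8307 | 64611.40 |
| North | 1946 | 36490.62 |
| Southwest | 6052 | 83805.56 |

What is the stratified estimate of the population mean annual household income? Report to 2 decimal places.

N = 8307 + 1946 + 6052 = 16305.
Overall mean = Σ (Nₕ/N)·x̄ₕ — weight by population share, not a simple average.
Σ Nₕx̄ₕ = 8307·64611.40 + 1946·36490.62 + 6052·83805.56 = 536726899.8 + 71010746.52 + 507191249.12 = 1114928895.44.
Divide by N: 1114928895.44 / 16305 = 68379.5704... → 68379.57.

68379.57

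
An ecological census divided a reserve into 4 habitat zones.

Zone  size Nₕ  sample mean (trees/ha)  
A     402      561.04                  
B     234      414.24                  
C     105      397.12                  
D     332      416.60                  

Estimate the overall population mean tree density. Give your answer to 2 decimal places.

468.29

N = 402 + 234 + 105 + 332 = 1073.
Overall mean = Σ (Nₕ/N)·x̄ₕ — weight by population share, not a simple average.
Σ Nₕx̄ₕ = 402·561.04 + 234·414.24 + 105·397.12 + 332·416.60 = 225538.08 + 96932.16 + 41697.6 + 138311.2 = 502479.04.
Divide by N: 502479.04 / 1073 = 468.2936... → 468.29.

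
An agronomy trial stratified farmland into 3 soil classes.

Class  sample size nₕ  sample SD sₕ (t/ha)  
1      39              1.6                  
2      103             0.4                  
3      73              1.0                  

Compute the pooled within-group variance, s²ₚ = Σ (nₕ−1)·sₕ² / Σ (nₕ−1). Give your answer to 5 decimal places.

0.87547

Degrees of freedom: 38 + 102 + 72 = 212.
Σ(nₕ−1)sₕ² = 38·2.56 + 102·0.16 + 72·1 = 185.6.
s²ₚ = 185.6 / 212 = 0.8754717... → 0.87547.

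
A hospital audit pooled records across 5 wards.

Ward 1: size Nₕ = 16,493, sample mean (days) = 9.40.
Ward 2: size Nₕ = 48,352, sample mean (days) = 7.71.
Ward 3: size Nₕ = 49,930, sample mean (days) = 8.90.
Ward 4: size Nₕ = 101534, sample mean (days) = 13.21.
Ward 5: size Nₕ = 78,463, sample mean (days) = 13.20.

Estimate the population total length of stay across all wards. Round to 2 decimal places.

3349180.86

1: 16493·9.40 = 155034.2
2: 48352·7.71 = 372793.92
3: 49930·8.90 = 444377
4: 101534·13.21 = 1341264.14
5: 78463·13.20 = 1035711.6
τ̂ = Σ Nₕx̄ₕ = 3349180.86.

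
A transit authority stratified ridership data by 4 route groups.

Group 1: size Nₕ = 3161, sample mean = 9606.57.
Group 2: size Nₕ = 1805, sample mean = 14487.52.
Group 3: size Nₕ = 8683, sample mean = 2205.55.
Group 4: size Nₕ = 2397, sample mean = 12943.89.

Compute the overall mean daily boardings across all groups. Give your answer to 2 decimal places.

N = 3161 + 1805 + 8683 + 2397 = 16046.
The stratified mean weights each stratum mean by its population share Nₕ/N.
Σ Nₕx̄ₕ = 3161·9606.57 + 1805·14487.52 + 8683·2205.55 + 2397·12943.89 = 30366367.77 + 26149973.6 + 19150790.65 + 31026504.33 = 106693636.35.
Divide by N: 106693636.35 / 16046 = 6649.2357... → 6649.24.

6649.24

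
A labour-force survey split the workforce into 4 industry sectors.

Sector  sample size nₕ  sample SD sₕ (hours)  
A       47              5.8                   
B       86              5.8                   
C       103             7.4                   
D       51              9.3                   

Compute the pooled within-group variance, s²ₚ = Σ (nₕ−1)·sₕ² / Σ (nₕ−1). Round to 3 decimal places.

50.590

A: (47−1)·5.8² = 46·33.64 = 1547.44
B: (86−1)·5.8² = 85·33.64 = 2859.4
C: (103−1)·7.4² = 102·54.76 = 5585.52
D: (51−1)·9.3² = 50·86.49 = 4324.5
Numerator = 14316.86; denominator = Σ(nₕ−1) = 283.
s²ₚ = 14316.86/283 = 50.58961... → 50.590.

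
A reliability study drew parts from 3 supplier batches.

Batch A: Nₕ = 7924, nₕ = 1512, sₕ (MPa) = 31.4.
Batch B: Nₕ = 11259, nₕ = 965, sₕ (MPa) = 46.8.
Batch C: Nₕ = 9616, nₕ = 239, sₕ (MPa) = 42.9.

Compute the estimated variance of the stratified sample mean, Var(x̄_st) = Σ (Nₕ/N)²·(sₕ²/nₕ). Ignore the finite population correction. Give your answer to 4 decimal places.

1.2548

N = 28799. Term for each stratum: Wₕ²sₕ²/nₕ.
Var(x̄_st) = 0.0493676 + 0.3469039 + 0.8585207 = 1.2547922 → 1.2548.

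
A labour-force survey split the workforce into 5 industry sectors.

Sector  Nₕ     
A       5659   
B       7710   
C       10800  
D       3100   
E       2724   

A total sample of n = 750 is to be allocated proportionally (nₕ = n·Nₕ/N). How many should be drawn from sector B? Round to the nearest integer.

193

Share of sector B = 7710/29993 = 0.25706.
Allocate 750 × 0.25706 = 192.795... → 193.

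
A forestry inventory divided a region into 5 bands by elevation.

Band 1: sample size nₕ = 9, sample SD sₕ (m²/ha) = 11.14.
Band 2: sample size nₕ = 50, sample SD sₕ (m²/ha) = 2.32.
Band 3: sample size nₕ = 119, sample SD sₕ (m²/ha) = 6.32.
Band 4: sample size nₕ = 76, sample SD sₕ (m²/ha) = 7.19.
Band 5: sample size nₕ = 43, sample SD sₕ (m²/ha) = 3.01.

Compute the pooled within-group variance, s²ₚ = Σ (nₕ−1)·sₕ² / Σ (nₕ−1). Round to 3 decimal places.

35.026

1: (9−1)·11.14² = 8·124.0996 = 992.7968
2: (50−1)·2.32² = 49·5.3824 = 263.7376
3: (119−1)·6.32² = 118·39.9424 = 4713.2032
4: (76−1)·7.19² = 75·51.6961 = 3877.2075
5: (43−1)·3.01² = 42·9.0601 = 380.5242
Numerator = 10227.4693; denominator = Σ(nₕ−1) = 292.
s²ₚ = 10227.4693/292 = 35.02558... → 35.026.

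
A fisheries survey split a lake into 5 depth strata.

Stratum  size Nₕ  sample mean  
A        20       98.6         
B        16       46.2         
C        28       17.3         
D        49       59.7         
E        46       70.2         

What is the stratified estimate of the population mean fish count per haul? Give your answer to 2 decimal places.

58.81

N = 159; weights Wₕ = Nₕ/N = (0.1258, 0.1006, 0.1761, 0.3082, 0.2893).
x̄_st = Σ Wₕ·x̄ₕ = 0.1258·98.6 + 0.1006·46.2 + 0.1761·17.3 + 0.3082·59.7 + 0.2893·70.2 ≈ 58.8057...
→ 58.81.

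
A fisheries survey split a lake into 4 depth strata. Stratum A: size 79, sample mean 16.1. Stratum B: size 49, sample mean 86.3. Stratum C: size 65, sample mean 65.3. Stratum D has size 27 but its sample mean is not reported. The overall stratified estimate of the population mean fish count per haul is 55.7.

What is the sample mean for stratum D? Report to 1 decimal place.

92.9

N = 79 + 49 + 65 + 27 = 220.
Overall total = μ·N = 55.7·220 = 12254.
Subtract the known strata: 79·16.1 + 49·86.3 + 65·65.3 = 9745.1.
Remaining total for stratum D: 12254 − 9745.1 = 2508.9.
Divide by its size: 2508.9 / 27 = 92.922... → 92.9.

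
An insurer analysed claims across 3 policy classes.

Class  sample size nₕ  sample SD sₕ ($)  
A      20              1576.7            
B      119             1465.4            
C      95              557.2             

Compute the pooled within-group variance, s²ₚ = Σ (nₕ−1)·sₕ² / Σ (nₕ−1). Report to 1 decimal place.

1427752.8

A: (20−1)·1576.7² = 19·2485982.89 = 47233674.91
B: (119−1)·1465.4² = 118·2147397.16 = 253392864.88
C: (95−1)·557.2² = 94·310471.84 = 29184352.96
Numerator = 329810892.75; denominator = Σ(nₕ−1) = 231.
s²ₚ = 329810892.75/231 = 1427752.782... → 1427752.8.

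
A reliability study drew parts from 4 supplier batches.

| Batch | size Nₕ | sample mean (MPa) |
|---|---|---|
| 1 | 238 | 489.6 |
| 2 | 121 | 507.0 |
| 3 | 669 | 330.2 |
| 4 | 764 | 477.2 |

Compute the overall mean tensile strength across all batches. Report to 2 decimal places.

425.98

N = 1792; weights Wₕ = Nₕ/N = (0.1328, 0.0675, 0.3733, 0.4263).
x̄_st = Σ Wₕ·x̄ₕ = 0.1328·489.6 + 0.0675·507.0 + 0.3733·330.2 + 0.4263·477.2 ≈ 425.9801...
→ 425.98.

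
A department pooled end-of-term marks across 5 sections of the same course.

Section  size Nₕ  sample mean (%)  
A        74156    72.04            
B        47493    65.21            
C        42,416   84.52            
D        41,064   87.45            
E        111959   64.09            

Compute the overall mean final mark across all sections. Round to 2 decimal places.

71.88

N = 74156 + 47493 + 42416 + 41064 + 111959 = 317088.
Overall mean = Σ (Nₕ/N)·x̄ₕ — weight by population share, not a simple average.
Σ Nₕx̄ₕ = 74156·72.04 + 47493·65.21 + 42416·84.52 + 41064·87.45 + 111959·64.09 = 5342198.24 + 3097018.53 + 3585000.32 + 3591046.8 + 7175452.31 = 22790716.2.
Divide by N: 22790716.2 / 317088 = 71.8751... → 71.88.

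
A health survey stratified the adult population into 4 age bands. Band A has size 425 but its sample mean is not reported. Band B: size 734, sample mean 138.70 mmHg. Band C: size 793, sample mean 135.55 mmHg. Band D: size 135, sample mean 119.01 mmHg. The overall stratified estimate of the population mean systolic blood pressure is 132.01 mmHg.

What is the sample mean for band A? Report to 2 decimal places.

117.98

N = 425 + 734 + 793 + 135 = 2087.
Overall total = μ·N = 132.01·2087 = 275504.87.
Subtract the known strata: 734·138.70 + 793·135.55 + 135·119.01 = 225363.3.
Remaining total for band A: 275504.87 − 225363.3 = 50141.57.
Divide by its size: 50141.57 / 425 = 117.9802... → 117.98.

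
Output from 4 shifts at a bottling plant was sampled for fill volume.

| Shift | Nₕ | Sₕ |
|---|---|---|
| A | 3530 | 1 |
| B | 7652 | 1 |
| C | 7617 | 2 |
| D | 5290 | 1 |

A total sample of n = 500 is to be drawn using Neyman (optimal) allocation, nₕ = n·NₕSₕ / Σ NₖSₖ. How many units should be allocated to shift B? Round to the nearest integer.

121

A: NₕSₕ = 3530·1 = 3530
B: NₕSₕ = 7652·1 = 7652
C: NₕSₕ = 7617·2 = 15234
D: NₕSₕ = 5290·1 = 5290
Σ NₕSₕ = 31706.
n_B = 500·7652/31706 = 120.671... → 121.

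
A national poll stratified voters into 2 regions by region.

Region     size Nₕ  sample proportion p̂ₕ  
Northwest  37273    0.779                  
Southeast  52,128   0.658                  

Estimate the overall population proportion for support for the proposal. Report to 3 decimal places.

0.708

N = 37273 + 52128 = 89401.
Overall proportion = Σ (Nₕ/N)·p̂ₕ.
Σ Nₕp̂ₕ = 29035.667 + 34300.224 = 63335.891.
63335.891 / 89401 = 0.70845... → 0.708.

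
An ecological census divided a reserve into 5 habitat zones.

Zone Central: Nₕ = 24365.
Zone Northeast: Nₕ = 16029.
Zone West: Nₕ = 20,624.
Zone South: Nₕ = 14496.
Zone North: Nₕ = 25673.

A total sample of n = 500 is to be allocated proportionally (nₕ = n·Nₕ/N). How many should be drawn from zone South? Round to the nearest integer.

N = 24365 + 16029 + 20624 + 14496 + 25673 = 101187.
n_South = 500·14496/101187 = 71.630... → 72.

72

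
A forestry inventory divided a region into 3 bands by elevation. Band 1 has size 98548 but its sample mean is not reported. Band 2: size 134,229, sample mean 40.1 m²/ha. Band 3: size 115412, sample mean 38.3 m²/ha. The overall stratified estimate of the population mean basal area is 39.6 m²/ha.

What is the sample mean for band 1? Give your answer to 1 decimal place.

40.4

Σ Nₕx̄ₕ = N·μ, so 98548·x̄_1 = 348189·39.6 − (134229·40.1 + 115412·38.3).
= 13788284.4 − 9802862.5 = 3985421.9.
x̄_1 = 3985421.9 / 98548 = 40.441... → 40.4.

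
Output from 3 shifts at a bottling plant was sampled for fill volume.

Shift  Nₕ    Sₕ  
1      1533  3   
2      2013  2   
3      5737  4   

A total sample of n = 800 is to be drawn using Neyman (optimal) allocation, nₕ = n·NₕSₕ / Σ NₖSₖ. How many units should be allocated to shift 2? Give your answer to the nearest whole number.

102

Σ NₕSₕ = 1533·3 + 2013·2 + 5737·4 = 31573.
Share for 2: 4026/31573 = 0.12751.
n_2 = 800 × 0.12751 = 102.011... → 102.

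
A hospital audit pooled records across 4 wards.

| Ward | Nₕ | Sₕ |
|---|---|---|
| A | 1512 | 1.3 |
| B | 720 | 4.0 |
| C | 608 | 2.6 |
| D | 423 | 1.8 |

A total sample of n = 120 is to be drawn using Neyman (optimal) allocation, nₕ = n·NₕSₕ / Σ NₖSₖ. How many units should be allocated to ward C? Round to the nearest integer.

26

A: NₕSₕ = 1512·1.3 = 1965.6
B: NₕSₕ = 720·4.0 = 2880
C: NₕSₕ = 608·2.6 = 1580.8
D: NₕSₕ = 423·1.8 = 761.4
Σ NₕSₕ = 7187.8.
n_C = 120·1580.8/7187.8 = 26.391... → 26.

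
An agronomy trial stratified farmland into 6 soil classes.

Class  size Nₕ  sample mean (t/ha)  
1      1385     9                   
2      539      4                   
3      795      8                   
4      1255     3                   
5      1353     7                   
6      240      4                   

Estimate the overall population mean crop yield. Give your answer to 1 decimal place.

N = 5567; weights Wₕ = Nₕ/N = (0.2488, 0.0968, 0.1428, 0.2254, 0.2430, 0.0431).
x̄_st = Σ Wₕ·x̄ₕ = 0.2488·9 + 0.0968·4 + 0.1428·8 + 0.2254·3 + 0.2430·7 + 0.0431·4 ≈ 6.319...
→ 6.3.

6.3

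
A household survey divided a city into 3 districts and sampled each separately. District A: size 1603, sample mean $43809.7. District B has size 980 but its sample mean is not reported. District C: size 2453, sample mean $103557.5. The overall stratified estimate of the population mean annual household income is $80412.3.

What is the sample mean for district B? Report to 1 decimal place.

82349.8

Σ Nₕx̄ₕ = N·μ, so 980·x̄_B = 5036·80412.3 − (1603·43809.7 + 2453·103557.5).
= 404956342.8 − 324253496.6 = 80702846.2.
x̄_B = 80702846.2 / 980 = 82349.843... → 82349.8.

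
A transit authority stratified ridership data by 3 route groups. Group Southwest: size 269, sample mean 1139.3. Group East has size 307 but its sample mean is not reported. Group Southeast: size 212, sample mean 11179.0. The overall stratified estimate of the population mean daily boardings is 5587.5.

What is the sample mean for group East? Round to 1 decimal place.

5623.9

Σ Nₕx̄ₕ = N·μ, so 307·x̄_East = 788·5587.5 − (269·1139.3 + 212·11179.0).
= 4402950 − 2676419.7 = 1726530.3.
x̄_East = 1726530.3 / 307 = 5623.877... → 5623.9.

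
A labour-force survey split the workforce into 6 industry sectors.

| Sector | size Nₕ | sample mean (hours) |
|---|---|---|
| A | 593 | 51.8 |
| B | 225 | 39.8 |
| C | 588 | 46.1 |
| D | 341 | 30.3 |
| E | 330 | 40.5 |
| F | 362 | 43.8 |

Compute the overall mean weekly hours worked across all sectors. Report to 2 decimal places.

N = 2439; weights Wₕ = Nₕ/N = (0.2431, 0.0923, 0.2411, 0.1398, 0.1353, 0.1484).
x̄_st = Σ Wₕ·x̄ₕ = 0.2431·51.8 + 0.0923·39.8 + 0.2411·46.1 + 0.1398·30.3 + 0.1353·40.5 + 0.1484·43.8 ≈ 43.5966...
→ 43.60.

43.60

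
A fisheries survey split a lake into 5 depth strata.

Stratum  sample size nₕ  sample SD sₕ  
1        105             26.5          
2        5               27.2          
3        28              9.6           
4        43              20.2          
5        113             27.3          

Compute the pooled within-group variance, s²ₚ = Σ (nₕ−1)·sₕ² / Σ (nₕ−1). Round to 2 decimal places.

1: (105−1)·26.5² = 104·702.25 = 73034
2: (5−1)·27.2² = 4·739.84 = 2959.36
3: (28−1)·9.6² = 27·92.16 = 2488.32
4: (43−1)·20.2² = 42·408.04 = 17137.68
5: (113−1)·27.3² = 112·745.29 = 83472.48
Numerator = 179091.84; denominator = Σ(nₕ−1) = 289.
s²ₚ = 179091.84/289 = 619.6949... → 619.69.

619.69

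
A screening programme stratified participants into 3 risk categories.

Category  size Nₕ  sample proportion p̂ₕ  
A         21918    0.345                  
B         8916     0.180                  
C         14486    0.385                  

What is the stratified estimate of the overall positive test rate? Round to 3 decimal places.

N = 21918 + 8916 + 14486 = 45320.
Overall proportion = Σ (Nₕ/N)·p̂ₕ.
Σ Nₕp̂ₕ = 7561.71 + 1604.88 + 5577.11 = 14743.7.
14743.7 / 45320 = 0.32532... → 0.325.

0.325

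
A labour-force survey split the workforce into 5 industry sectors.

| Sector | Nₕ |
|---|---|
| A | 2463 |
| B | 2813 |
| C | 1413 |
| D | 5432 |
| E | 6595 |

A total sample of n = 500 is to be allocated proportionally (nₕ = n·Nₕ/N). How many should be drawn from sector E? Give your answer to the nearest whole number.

N = 2463 + 2813 + 1413 + 5432 + 6595 = 18716.
n_E = 500·6595/18716 = 176.186... → 176.

176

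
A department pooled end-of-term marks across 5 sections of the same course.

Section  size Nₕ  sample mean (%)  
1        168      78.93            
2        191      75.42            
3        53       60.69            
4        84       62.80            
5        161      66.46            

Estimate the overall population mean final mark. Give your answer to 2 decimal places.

x̄_st = (Σ Nₕx̄ₕ) / (Σ Nₕ) = (168·78.93 + 191·75.42 + 53·60.69 + 84·62.80 + 161·66.46) / 657
= 46857.29 / 657 = 71.3201... → 71.32.

71.32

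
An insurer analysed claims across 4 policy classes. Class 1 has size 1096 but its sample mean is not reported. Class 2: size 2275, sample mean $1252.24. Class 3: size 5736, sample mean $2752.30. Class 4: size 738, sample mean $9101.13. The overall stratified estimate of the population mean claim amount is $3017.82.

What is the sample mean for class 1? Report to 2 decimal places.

Σ Nₕx̄ₕ = N·μ, so 1096·x̄_1 = 9845·3017.82 − (2275·1252.24 + 5736·2752.30 + 738·9101.13).
= 29710437.9 − 25352672.74 = 4357765.16.
x̄_1 = 4357765.16 / 1096 = 3976.0631... → 3976.06.

3976.06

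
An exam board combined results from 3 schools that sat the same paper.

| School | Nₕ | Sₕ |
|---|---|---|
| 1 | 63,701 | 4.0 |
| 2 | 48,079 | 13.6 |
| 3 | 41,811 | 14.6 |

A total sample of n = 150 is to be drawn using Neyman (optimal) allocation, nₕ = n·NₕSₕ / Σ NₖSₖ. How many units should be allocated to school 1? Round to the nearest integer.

Σ NₕSₕ = 63701·4.0 + 48079·13.6 + 41811·14.6 = 1519119.
Share for 1: 254804/1519119 = 0.16773.
n_1 = 150 × 0.16773 = 25.160... → 25.

25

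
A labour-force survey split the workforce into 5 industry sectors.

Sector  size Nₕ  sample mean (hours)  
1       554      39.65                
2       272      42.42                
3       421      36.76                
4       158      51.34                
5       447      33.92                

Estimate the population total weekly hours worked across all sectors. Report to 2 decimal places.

72254.26

Estimate total by summing Nₕ·x̄ₕ over strata.
554·39.65 + 272·42.42 + 421·36.76 + 158·51.34 + 447·33.92 = 21966.1 + 11538.24 + 15475.96 + 8111.72 + 15162.24 = 72254.26.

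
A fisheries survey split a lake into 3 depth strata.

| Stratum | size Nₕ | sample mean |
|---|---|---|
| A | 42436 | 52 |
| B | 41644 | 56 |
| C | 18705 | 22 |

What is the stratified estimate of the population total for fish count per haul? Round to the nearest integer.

Population total = Σ Nₕ·x̄ₕ (each stratum's size times its mean).
42436·52 + 41644·56 + 18705·22 = 2206672 + 2332064 + 411510 = 4950246.

4950246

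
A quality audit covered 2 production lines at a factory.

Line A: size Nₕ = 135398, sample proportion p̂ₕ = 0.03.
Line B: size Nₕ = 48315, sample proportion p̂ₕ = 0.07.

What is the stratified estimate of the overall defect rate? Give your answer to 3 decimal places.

Wₕ = Nₕ/N with N = 183713: 0.7370, 0.2630.
p̂_st = 0.7370·0.03 + 0.2630·0.07 ≈ 0.04052... → 0.041.

0.041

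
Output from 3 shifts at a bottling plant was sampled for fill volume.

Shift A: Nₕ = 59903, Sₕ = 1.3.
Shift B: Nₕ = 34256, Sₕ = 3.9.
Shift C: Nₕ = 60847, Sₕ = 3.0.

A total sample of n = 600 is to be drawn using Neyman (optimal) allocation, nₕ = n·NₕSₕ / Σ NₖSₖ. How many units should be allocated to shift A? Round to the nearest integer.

Σ NₕSₕ = 59903·1.3 + 34256·3.9 + 60847·3.0 = 394013.3.
Share for A: 77873.9/394013.3 = 0.19764.
n_A = 600 × 0.19764 = 118.586... → 119.

119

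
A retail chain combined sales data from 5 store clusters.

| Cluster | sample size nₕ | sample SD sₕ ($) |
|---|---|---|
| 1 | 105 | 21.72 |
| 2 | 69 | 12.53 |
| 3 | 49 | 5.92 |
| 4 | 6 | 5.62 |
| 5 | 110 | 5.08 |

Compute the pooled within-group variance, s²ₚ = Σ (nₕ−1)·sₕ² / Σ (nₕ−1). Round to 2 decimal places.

192.79

1: (105−1)·21.72² = 104·471.7584 = 49062.8736
2: (69−1)·12.53² = 68·157.0009 = 10676.0612
3: (49−1)·5.92² = 48·35.0464 = 1682.2272
4: (6−1)·5.62² = 5·31.5844 = 157.922
5: (110−1)·5.08² = 109·25.8064 = 2812.8976
Numerator = 64391.9816; denominator = Σ(nₕ−1) = 334.
s²ₚ = 64391.9816/334 = 192.7904... → 192.79.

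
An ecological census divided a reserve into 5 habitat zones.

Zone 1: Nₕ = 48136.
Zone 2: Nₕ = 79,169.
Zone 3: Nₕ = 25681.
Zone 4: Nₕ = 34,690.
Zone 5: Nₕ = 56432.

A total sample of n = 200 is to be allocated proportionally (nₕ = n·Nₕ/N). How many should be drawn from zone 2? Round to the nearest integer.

N = 48136 + 79169 + 25681 + 34690 + 56432 = 244108.
n_2 = 200·79169/244108 = 64.864... → 65.

65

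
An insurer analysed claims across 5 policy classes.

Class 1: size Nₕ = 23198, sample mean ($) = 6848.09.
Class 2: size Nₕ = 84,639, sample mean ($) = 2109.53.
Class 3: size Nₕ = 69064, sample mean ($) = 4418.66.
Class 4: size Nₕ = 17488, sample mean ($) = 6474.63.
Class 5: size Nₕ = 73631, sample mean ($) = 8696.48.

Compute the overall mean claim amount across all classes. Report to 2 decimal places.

5209.09

N = 23198 + 84639 + 69064 + 17488 + 73631 = 268020.
The stratified mean weights each stratum mean by its population share Nₕ/N.
Σ Nₕx̄ₕ = 23198·6848.09 + 84639·2109.53 + 69064·4418.66 + 17488·6474.63 + 73631·8696.48 = 158861991.82 + 178548509.67 + 305170334.24 + 113228329.44 + 640330518.88 = 1396139684.05.
Divide by N: 1396139684.05 / 268020 = 5209.0877... → 5209.09.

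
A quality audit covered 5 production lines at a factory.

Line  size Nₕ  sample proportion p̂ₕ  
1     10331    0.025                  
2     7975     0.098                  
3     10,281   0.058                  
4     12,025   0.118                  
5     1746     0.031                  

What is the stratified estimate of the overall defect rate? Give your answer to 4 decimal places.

0.0734

Wₕ = Nₕ/N with N = 42358: 0.2439, 0.1883, 0.2427, 0.2839, 0.0412.
p̂_st = 0.2439·0.025 + 0.1883·0.098 + 0.2427·0.058 + 0.2839·0.118 + 0.0412·0.031 ≈ 0.073403... → 0.0734.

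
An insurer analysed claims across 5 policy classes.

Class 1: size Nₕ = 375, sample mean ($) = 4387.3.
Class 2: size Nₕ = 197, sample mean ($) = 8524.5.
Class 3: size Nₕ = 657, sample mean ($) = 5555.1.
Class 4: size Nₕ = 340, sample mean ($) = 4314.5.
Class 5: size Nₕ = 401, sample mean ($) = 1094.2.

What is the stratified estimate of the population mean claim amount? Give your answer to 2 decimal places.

N = 375 + 197 + 657 + 340 + 401 = 1970.
The stratified mean weights each stratum mean by its population share Nₕ/N.
Σ Nₕx̄ₕ = 375·4387.3 + 197·8524.5 + 657·5555.1 + 340·4314.5 + 401·1094.2 = 1645237.5 + 1679326.5 + 3649700.7 + 1466930 + 438774.2 = 8879968.9.
Divide by N: 8879968.9 / 1970 = 4507.5984... → 4507.60.

4507.60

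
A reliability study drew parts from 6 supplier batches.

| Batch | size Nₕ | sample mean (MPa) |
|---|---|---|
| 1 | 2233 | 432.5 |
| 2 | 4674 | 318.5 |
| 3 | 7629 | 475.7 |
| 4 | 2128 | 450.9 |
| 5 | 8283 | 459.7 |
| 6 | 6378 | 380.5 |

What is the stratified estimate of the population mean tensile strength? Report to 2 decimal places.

N = 31325; weights Wₕ = Nₕ/N = (0.0713, 0.1492, 0.2435, 0.0679, 0.2644, 0.2036).
x̄_st = Σ Wₕ·x̄ₕ = 0.0713·432.5 + 0.1492·318.5 + 0.2435·475.7 + 0.0679·450.9 + 0.2644·459.7 + 0.2036·380.5 ≈ 423.8658...
→ 423.87.

423.87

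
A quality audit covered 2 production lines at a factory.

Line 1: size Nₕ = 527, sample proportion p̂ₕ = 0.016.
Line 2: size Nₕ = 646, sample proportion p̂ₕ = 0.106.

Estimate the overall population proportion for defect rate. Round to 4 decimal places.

N = 527 + 646 = 1173.
Overall proportion = Σ (Nₕ/N)·p̂ₕ.
Σ Nₕp̂ₕ = 8.432 + 68.476 = 76.908.
76.908 / 1173 = 0.065565... → 0.0656.

0.0656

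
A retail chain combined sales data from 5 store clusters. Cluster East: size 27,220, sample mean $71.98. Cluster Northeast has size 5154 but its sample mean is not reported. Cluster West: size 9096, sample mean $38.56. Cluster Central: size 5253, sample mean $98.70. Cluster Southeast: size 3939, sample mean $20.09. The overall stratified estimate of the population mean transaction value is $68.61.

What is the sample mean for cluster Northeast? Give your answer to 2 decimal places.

110.26

N = 27220 + 5154 + 9096 + 5253 + 3939 = 50662.
Overall total = μ·N = 68.61·50662 = 3475919.82.
Subtract the known strata: 27220·71.98 + 9096·38.56 + 5253·98.70 + 3939·20.09 = 2907642.97.
Remaining total for cluster Northeast: 3475919.82 − 2907642.97 = 568276.85.
Divide by its size: 568276.85 / 5154 = 110.2594... → 110.26.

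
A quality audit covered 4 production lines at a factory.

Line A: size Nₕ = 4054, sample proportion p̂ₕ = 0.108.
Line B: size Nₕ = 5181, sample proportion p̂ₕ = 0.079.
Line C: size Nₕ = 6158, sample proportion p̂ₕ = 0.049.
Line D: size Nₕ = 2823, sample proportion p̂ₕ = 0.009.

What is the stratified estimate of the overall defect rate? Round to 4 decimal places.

Wₕ = Nₕ/N with N = 18216: 0.2226, 0.2844, 0.3381, 0.1550.
p̂_st = 0.2226·0.108 + 0.2844·0.079 + 0.3381·0.049 + 0.1550·0.009 ≈ 0.064464... → 0.0645.

0.0645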